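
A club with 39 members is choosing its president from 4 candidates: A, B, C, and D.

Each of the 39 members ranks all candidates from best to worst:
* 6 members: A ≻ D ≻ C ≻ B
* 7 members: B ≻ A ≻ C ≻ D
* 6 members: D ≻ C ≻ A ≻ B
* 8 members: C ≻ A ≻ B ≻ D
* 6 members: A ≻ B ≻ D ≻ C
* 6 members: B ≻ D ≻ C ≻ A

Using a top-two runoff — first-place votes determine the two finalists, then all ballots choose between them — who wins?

A

Round 1 first-place votes: A 12, B 13, C 8, D 6. B and A advance.
Runoff: B is ranked above A on 13 ballots, A above B on 26.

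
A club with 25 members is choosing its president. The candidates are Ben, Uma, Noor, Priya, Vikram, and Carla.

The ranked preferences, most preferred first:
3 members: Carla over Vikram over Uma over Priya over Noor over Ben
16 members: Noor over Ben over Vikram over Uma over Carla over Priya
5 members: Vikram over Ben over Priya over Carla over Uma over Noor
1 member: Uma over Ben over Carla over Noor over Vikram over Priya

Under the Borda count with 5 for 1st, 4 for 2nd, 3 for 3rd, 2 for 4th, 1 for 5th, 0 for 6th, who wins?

Ben

Ben: 3×0 + 16×4 + 5×4 + 1×4 = 88
Uma: 3×3 + 16×2 + 5×1 + 1×5 = 51
Noor: 3×1 + 16×5 + 5×0 + 1×2 = 85
Priya: 3×2 + 16×0 + 5×3 + 1×0 = 21
Vikram: 3×4 + 16×3 + 5×5 + 1×1 = 86
Carla: 3×5 + 16×1 + 5×2 + 1×3 = 44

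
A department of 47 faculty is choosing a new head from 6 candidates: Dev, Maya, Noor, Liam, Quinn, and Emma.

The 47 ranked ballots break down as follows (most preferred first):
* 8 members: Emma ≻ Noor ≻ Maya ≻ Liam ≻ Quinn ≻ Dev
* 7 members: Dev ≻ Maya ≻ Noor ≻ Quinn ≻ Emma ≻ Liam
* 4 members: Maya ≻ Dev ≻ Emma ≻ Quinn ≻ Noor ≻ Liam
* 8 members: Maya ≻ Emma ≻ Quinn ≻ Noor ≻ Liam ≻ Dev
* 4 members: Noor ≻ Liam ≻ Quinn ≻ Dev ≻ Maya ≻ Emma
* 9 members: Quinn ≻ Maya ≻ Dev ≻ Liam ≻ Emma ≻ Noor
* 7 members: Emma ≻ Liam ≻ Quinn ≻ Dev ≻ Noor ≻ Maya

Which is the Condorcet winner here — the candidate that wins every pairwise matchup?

Maya vs Dev: 29–18
Maya vs Noor: 28–19
Maya vs Liam: 36–11
Maya vs Quinn: 27–20
Maya vs Emma: 32–15
Maya beats every other candidate.

Maya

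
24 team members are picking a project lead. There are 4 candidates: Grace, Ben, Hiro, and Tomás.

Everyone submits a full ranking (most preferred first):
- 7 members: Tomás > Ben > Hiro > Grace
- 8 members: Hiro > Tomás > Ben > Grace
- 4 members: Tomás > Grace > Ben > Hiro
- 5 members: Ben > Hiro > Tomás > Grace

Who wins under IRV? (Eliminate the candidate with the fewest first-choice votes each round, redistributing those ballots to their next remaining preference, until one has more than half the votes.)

Hiro

Round 1: Grace 0, Ben 5, Hiro 8, Tomás 11. Grace eliminated.
Round 2: Ben 5, Hiro 8, Tomás 11. Ben eliminated.
Round 3: Hiro 13, Tomás 11. Hiro has a majority (≥13).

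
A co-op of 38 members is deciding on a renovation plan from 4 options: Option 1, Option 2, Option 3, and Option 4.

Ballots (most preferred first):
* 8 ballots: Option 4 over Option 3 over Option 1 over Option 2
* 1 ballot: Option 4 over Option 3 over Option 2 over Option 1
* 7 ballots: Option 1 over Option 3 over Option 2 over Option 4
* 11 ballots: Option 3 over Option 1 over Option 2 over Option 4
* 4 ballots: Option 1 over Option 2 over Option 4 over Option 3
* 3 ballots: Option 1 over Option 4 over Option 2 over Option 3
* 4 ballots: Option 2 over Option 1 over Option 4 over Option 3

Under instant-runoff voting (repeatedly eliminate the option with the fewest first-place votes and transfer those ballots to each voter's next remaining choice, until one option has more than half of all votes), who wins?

Round 1: Option 1 14, Option 2 4, Option 3 11, Option 4 9. Option 2 eliminated.
Round 2: Option 1 18, Option 3 11, Option 4 9. Option 4 eliminated.
Round 3: Option 1 18, Option 3 20. Option 3 has a majority (≥20).

Option 3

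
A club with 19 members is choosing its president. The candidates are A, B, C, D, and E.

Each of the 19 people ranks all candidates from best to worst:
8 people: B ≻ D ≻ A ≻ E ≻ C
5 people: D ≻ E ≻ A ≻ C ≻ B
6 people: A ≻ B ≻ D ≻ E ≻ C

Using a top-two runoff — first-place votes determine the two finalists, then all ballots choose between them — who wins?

A

Round 1 first-place votes: A 6, B 8, C 0, D 5, E 0. B and A advance.
Runoff: B is ranked above A on 8 ballots, A above B on 11.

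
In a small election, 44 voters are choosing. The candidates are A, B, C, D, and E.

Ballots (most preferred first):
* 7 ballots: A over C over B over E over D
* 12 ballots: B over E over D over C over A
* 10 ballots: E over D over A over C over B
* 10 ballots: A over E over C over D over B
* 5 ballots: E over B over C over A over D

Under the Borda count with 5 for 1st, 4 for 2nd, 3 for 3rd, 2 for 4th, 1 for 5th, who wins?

E

A: 7×5 + 12×1 + 10×3 + 10×5 + 5×2 = 137
B: 7×3 + 12×5 + 10×1 + 10×1 + 5×4 = 121
C: 7×4 + 12×2 + 10×2 + 10×3 + 5×3 = 117
D: 7×1 + 12×3 + 10×4 + 10×2 + 5×1 = 108
E: 7×2 + 12×4 + 10×5 + 10×4 + 5×5 = 177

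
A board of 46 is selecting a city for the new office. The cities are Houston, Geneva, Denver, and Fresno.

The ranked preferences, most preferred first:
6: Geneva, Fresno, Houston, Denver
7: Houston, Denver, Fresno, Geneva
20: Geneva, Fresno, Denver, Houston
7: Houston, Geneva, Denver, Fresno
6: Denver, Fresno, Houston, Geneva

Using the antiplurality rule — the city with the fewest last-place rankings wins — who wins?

Last-place votes: Houston 20, Geneva 13, Denver 6, Fresno 7.

Denver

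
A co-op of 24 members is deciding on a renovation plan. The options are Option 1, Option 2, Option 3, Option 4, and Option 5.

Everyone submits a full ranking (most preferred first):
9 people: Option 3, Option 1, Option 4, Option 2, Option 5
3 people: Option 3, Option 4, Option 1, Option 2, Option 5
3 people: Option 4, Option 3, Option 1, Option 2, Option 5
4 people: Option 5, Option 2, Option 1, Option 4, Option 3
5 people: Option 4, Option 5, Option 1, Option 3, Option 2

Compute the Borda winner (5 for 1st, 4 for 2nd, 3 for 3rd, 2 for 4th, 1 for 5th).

Option 1: 9×4 + 3×3 + 3×3 + 4×3 + 5×3 = 81
Option 2: 9×2 + 3×2 + 3×2 + 4×4 + 5×1 = 51
Option 3: 9×5 + 3×5 + 3×4 + 4×1 + 5×2 = 86
Option 4: 9×3 + 3×4 + 3×5 + 4×2 + 5×5 = 87
Option 5: 9×1 + 3×1 + 3×1 + 4×5 + 5×4 = 55

Option 4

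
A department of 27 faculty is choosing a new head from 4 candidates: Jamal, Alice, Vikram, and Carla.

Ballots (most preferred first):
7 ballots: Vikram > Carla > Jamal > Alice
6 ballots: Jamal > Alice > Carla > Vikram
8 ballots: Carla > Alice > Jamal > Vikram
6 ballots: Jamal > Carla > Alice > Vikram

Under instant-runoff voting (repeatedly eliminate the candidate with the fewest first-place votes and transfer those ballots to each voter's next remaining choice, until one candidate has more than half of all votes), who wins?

Round 1: Jamal 12, Alice 0, Vikram 7, Carla 8. Alice eliminated.
Round 2: Jamal 12, Vikram 7, Carla 8. Vikram eliminated.
Round 3: Jamal 12, Carla 15. Carla has a majority (≥14).

Carla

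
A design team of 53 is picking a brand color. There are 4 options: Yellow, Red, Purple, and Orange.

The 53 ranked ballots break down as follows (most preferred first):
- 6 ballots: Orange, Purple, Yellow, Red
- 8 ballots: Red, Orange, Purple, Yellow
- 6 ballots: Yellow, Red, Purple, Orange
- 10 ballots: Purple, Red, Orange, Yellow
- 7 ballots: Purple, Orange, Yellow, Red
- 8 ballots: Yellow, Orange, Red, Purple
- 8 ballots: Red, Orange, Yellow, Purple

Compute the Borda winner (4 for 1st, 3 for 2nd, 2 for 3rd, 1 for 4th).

Yellow: 6×2 + 8×1 + 6×4 + 10×1 + 7×2 + 8×4 + 8×2 = 116
Red: 6×1 + 8×4 + 6×3 + 10×3 + 7×1 + 8×2 + 8×4 = 141
Purple: 6×3 + 8×2 + 6×2 + 10×4 + 7×4 + 8×1 + 8×1 = 130
Orange: 6×4 + 8×3 + 6×1 + 10×2 + 7×3 + 8×3 + 8×3 = 143

Orange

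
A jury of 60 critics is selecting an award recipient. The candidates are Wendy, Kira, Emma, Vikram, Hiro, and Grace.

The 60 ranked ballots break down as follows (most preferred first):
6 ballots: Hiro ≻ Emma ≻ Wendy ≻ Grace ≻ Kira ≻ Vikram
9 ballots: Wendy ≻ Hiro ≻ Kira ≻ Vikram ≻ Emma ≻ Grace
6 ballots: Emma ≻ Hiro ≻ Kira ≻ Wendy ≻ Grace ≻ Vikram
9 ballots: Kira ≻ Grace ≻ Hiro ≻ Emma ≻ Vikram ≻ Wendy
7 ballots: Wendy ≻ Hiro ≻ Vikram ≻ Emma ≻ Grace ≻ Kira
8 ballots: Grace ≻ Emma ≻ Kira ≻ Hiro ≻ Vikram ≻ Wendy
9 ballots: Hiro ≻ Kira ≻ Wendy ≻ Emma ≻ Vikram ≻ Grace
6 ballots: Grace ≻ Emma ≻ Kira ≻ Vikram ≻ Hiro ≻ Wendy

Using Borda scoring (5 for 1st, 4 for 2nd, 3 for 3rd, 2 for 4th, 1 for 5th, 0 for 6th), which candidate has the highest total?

Wendy: 6×3 + 9×5 + 6×2 + 9×0 + 7×5 + 8×0 + 9×3 + 6×0 = 137
Kira: 6×1 + 9×3 + 6×3 + 9×5 + 7×0 + 8×3 + 9×4 + 6×3 = 174
Emma: 6×4 + 9×1 + 6×5 + 9×2 + 7×2 + 8×4 + 9×2 + 6×4 = 169
Vikram: 6×0 + 9×2 + 6×0 + 9×1 + 7×3 + 8×1 + 9×1 + 6×2 = 77
Hiro: 6×5 + 9×4 + 6×4 + 9×3 + 7×4 + 8×2 + 9×5 + 6×1 = 212
Grace: 6×2 + 9×0 + 6×1 + 9×4 + 7×1 + 8×5 + 9×0 + 6×5 = 131

Hiro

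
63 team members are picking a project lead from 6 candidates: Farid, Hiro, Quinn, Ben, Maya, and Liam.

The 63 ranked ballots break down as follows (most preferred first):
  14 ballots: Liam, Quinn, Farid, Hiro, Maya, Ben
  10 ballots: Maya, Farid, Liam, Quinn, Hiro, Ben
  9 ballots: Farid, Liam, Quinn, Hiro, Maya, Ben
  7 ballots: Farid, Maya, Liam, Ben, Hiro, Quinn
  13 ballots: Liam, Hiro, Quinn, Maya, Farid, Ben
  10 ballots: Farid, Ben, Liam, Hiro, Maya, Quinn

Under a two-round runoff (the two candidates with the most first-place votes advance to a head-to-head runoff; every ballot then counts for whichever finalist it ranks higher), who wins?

Round 1 first-place votes: Farid 26, Hiro 0, Quinn 0, Ben 0, Maya 10, Liam 27. Liam and Farid advance.
Runoff: Liam is ranked above Farid on 27 ballots, Farid above Liam on 36.

Farid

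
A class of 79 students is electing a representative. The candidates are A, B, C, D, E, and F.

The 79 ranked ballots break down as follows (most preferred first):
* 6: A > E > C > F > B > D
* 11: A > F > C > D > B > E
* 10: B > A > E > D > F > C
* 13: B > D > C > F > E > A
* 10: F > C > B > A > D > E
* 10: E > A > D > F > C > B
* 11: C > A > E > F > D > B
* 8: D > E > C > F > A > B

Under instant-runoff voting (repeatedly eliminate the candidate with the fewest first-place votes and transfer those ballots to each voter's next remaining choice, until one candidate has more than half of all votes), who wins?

C

Round 1: A 17, B 23, C 11, D 8, E 10, F 10. D eliminated.
Round 2: A 17, B 23, C 11, E 18, F 10. F eliminated.
Round 3: A 17, B 23, C 21, E 18. A eliminated.
Round 4: B 23, C 32, E 24. B eliminated.
Round 5: C 45, E 34. C has a majority (≥40).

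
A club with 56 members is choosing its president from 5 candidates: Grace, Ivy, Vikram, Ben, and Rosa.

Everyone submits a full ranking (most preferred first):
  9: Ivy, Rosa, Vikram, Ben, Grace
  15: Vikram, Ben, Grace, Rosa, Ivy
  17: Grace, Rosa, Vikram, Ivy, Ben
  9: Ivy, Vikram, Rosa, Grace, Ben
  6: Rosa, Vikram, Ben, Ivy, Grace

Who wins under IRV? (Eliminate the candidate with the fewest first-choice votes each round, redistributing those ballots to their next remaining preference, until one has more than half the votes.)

Vikram

Round 1: Grace 17, Ivy 18, Vikram 15, Ben 0, Rosa 6. Ben eliminated.
Round 2: Grace 17, Ivy 18, Vikram 15, Rosa 6. Rosa eliminated.
Round 3: Grace 17, Ivy 18, Vikram 21. Grace eliminated.
Round 4: Ivy 18, Vikram 38. Vikram has a majority (≥29).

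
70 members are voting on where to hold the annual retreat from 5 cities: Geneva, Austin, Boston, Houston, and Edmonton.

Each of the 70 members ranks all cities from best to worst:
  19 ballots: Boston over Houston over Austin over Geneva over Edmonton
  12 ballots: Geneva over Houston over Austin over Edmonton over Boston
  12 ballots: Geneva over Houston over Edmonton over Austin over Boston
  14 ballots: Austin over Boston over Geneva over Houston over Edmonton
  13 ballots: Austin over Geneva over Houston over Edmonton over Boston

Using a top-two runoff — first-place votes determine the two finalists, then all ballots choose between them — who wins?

Round 1 first-place votes: Geneva 24, Austin 27, Boston 19, Houston 0, Edmonton 0. Austin and Geneva advance.
Runoff: Austin is ranked above Geneva on 46 ballots, Geneva above Austin on 24.

Austin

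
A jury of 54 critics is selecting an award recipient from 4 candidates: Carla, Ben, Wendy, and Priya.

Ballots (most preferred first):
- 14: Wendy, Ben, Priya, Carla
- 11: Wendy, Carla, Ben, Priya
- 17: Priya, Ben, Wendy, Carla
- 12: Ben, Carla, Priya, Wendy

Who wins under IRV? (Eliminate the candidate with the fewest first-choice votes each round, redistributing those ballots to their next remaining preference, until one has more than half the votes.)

Round 1: Carla 0, Ben 12, Wendy 25, Priya 17. Carla eliminated.
Round 2: Ben 12, Wendy 25, Priya 17. Ben eliminated.
Round 3: Wendy 25, Priya 29. Priya has a majority (≥28).

Priya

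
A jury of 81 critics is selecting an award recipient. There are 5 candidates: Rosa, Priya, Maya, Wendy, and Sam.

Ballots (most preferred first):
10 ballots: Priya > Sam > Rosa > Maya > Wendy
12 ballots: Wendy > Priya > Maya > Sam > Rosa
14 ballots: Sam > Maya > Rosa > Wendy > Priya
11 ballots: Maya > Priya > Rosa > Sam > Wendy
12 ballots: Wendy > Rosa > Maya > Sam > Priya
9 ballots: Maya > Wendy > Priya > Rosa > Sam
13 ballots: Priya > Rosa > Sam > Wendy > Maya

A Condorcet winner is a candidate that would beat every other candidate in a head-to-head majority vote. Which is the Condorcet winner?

Maya

Maya vs Rosa: 46–35
Maya vs Priya: 46–35
Maya vs Wendy: 44–37
Maya vs Sam: 44–37
Maya beats every other candidate.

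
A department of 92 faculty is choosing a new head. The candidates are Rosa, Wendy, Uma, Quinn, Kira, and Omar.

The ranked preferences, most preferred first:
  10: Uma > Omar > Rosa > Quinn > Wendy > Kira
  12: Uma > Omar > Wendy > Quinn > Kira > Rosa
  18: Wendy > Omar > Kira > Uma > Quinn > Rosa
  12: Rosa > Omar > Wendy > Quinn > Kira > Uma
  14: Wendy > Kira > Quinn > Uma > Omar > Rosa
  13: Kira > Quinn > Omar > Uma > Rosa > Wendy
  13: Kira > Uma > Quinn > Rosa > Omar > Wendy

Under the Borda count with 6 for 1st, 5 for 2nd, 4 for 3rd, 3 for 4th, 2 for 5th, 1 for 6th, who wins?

Omar

Rosa: 10×4 + 12×1 + 18×1 + 12×6 + 14×1 + 13×2 + 13×3 = 221
Wendy: 10×2 + 12×4 + 18×6 + 12×4 + 14×6 + 13×1 + 13×1 = 334
Uma: 10×6 + 12×6 + 18×3 + 12×1 + 14×3 + 13×3 + 13×5 = 344
Quinn: 10×3 + 12×3 + 18×2 + 12×3 + 14×4 + 13×5 + 13×4 = 311
Kira: 10×1 + 12×2 + 18×4 + 12×2 + 14×5 + 13×6 + 13×6 = 356
Omar: 10×5 + 12×5 + 18×5 + 12×5 + 14×2 + 13×4 + 13×2 = 366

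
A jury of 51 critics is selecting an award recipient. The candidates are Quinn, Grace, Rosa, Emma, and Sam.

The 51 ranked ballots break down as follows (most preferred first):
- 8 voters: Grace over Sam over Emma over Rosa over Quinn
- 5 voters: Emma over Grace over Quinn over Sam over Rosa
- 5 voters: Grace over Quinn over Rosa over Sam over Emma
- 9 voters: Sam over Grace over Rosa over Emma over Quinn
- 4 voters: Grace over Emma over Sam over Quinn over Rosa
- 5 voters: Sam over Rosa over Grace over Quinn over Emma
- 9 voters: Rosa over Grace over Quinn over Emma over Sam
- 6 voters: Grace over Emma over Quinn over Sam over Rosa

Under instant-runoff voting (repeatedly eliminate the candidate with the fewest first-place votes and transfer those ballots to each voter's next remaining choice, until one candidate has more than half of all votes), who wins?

Round 1: Quinn 0, Grace 23, Rosa 9, Emma 5, Sam 14. Quinn eliminated.
Round 2: Grace 23, Rosa 9, Emma 5, Sam 14. Emma eliminated.
Round 3: Grace 28, Rosa 9, Sam 14. Grace has a majority (≥26).

Grace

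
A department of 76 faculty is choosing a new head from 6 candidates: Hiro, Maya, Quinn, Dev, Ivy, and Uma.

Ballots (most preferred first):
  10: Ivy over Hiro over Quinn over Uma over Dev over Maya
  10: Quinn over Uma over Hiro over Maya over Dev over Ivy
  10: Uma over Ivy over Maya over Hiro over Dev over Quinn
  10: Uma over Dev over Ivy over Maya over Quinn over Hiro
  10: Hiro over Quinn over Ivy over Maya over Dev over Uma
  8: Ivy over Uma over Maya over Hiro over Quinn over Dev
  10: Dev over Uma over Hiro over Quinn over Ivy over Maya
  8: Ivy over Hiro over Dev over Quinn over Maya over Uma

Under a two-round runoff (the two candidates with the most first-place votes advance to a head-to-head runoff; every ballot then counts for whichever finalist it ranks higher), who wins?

Uma

Round 1 first-place votes: Hiro 10, Maya 0, Quinn 10, Dev 10, Ivy 26, Uma 20. Ivy and Uma advance.
Runoff: Ivy is ranked above Uma on 36 ballots, Uma above Ivy on 40.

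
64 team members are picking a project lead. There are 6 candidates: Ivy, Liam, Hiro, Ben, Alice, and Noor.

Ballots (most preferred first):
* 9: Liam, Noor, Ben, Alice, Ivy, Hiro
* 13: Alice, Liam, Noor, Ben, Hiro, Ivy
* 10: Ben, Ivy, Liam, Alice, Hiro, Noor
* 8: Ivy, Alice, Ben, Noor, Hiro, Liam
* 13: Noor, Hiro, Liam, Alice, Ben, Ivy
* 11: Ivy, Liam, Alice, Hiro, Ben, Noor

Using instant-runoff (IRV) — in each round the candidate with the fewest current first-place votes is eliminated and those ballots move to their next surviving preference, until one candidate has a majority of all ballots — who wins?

Round 1: Ivy 19, Liam 9, Hiro 0, Ben 10, Alice 13, Noor 13. Hiro eliminated.
Round 2: Ivy 19, Liam 9, Ben 10, Alice 13, Noor 13. Liam eliminated.
Round 3: Ivy 19, Ben 10, Alice 13, Noor 22. Ben eliminated.
Round 4: Ivy 29, Alice 13, Noor 22. Alice eliminated.
Round 5: Ivy 29, Noor 35. Noor has a majority (≥33).

Noor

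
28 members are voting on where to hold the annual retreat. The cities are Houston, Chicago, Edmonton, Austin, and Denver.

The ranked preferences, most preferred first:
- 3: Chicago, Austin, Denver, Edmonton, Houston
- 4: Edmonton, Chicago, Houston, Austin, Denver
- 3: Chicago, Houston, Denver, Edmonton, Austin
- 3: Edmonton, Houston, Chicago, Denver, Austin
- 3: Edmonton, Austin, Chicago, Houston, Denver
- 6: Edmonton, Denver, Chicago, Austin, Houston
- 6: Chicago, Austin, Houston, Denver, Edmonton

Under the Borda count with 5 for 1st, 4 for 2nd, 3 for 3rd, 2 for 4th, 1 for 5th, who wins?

Houston: 3×1 + 4×3 + 3×4 + 3×4 + 3×2 + 6×1 + 6×3 = 69
Chicago: 3×5 + 4×4 + 3×5 + 3×3 + 3×3 + 6×3 + 6×5 = 112
Edmonton: 3×2 + 4×5 + 3×2 + 3×5 + 3×5 + 6×5 + 6×1 = 98
Austin: 3×4 + 4×2 + 3×1 + 3×1 + 3×4 + 6×2 + 6×4 = 74
Denver: 3×3 + 4×1 + 3×3 + 3×2 + 3×1 + 6×4 + 6×2 = 67

Chicago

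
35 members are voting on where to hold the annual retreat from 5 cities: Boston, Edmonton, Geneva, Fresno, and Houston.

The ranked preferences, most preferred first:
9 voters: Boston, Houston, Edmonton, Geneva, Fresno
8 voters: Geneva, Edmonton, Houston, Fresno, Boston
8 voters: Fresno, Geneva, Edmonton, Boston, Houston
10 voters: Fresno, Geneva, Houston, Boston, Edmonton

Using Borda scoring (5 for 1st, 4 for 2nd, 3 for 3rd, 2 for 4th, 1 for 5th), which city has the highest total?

Geneva

Boston: 9×5 + 8×1 + 8×2 + 10×2 = 89
Edmonton: 9×3 + 8×4 + 8×3 + 10×1 = 93
Geneva: 9×2 + 8×5 + 8×4 + 10×4 = 130
Fresno: 9×1 + 8×2 + 8×5 + 10×5 = 115
Houston: 9×4 + 8×3 + 8×1 + 10×3 = 98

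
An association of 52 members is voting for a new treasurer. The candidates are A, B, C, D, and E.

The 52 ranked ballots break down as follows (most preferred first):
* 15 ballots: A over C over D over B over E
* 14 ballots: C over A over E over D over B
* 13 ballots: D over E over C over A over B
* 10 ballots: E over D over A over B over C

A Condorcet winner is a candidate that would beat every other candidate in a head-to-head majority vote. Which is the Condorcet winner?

C

C vs A: 27–25
C vs B: 42–10
C vs D: 29–23
C vs E: 29–23
C beats every other candidate.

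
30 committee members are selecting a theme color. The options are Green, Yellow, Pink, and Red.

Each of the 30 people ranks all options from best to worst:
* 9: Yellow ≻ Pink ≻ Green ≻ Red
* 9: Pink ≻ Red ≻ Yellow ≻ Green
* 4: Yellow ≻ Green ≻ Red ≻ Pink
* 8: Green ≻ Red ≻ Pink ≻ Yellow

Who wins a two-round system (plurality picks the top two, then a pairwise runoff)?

Pink

Round 1 first-place votes: Green 8, Yellow 13, Pink 9, Red 0. Yellow and Pink advance.
Runoff: Yellow is ranked above Pink on 13 ballots, Pink above Yellow on 17.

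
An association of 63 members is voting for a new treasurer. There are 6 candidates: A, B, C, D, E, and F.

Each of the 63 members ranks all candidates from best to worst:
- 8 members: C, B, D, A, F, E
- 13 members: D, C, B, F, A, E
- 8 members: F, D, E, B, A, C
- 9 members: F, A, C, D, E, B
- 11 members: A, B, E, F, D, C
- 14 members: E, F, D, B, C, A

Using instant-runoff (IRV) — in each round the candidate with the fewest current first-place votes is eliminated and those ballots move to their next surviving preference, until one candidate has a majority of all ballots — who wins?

D

Round 1: A 11, B 0, C 8, D 13, E 14, F 17. B eliminated.
Round 2: A 11, C 8, D 13, E 14, F 17. C eliminated.
Round 3: A 11, D 21, E 14, F 17. A eliminated.
Round 4: D 21, E 25, F 17. F eliminated.
Round 5: D 38, E 25. D has a majority (≥32).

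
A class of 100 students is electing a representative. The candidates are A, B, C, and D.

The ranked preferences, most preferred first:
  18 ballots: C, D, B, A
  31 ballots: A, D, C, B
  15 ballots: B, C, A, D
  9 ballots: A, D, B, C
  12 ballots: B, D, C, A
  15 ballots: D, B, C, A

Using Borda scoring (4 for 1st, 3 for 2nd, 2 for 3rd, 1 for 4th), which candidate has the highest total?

A: 18×1 + 31×4 + 15×2 + 9×4 + 12×1 + 15×1 = 235
B: 18×2 + 31×1 + 15×4 + 9×2 + 12×4 + 15×3 = 238
C: 18×4 + 31×2 + 15×3 + 9×1 + 12×2 + 15×2 = 242
D: 18×3 + 31×3 + 15×1 + 9×3 + 12×3 + 15×4 = 285

D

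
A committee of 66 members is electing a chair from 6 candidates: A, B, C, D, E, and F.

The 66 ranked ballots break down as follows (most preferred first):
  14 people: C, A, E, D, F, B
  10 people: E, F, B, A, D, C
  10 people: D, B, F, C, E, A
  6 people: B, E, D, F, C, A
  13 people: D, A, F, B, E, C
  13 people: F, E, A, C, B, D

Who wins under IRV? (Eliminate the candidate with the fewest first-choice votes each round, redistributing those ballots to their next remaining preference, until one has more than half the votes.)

Round 1: A 0, B 6, C 14, D 23, E 10, F 13. A eliminated.
Round 2: B 6, C 14, D 23, E 10, F 13. B eliminated.
Round 3: C 14, D 23, E 16, F 13. F eliminated.
Round 4: C 14, D 23, E 29. C eliminated.
Round 5: D 23, E 43. E has a majority (≥34).

E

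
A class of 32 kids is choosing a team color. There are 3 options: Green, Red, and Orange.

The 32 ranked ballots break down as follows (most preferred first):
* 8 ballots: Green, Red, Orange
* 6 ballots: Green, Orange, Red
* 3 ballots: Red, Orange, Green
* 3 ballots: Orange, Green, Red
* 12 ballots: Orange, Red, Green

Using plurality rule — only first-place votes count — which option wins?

Orange

First-place votes: Green 14, Red 3, Orange 15.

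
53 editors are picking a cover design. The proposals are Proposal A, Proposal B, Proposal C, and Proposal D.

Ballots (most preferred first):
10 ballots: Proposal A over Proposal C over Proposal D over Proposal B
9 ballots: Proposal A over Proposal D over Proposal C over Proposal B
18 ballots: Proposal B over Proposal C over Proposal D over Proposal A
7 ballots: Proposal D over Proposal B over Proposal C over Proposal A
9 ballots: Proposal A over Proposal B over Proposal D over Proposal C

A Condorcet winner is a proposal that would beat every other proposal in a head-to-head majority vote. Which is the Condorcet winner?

Proposal A vs Proposal B: 28–25
Proposal A vs Proposal C: 28–25
Proposal A vs Proposal D: 28–25
Proposal A beats every other proposal.

Proposal A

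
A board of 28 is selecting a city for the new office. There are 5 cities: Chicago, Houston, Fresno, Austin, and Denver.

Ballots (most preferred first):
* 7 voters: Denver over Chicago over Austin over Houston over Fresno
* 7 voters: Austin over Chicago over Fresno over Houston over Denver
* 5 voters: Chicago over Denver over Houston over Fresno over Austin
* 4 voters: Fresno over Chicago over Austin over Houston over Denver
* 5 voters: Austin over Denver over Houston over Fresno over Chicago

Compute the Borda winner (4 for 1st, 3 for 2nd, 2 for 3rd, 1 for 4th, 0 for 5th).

Chicago: 7×3 + 7×3 + 5×4 + 4×3 + 5×0 = 74
Houston: 7×1 + 7×1 + 5×2 + 4×1 + 5×2 = 38
Fresno: 7×0 + 7×2 + 5×1 + 4×4 + 5×1 = 40
Austin: 7×2 + 7×4 + 5×0 + 4×2 + 5×4 = 70
Denver: 7×4 + 7×0 + 5×3 + 4×0 + 5×3 = 58

Chicago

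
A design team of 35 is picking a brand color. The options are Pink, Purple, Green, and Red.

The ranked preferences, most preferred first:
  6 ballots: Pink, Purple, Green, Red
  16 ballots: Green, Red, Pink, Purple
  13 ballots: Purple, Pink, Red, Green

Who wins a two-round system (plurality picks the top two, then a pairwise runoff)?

Purple

Round 1 first-place votes: Pink 6, Purple 13, Green 16, Red 0. Green and Purple advance.
Runoff: Green is ranked above Purple on 16 ballots, Purple above Green on 19.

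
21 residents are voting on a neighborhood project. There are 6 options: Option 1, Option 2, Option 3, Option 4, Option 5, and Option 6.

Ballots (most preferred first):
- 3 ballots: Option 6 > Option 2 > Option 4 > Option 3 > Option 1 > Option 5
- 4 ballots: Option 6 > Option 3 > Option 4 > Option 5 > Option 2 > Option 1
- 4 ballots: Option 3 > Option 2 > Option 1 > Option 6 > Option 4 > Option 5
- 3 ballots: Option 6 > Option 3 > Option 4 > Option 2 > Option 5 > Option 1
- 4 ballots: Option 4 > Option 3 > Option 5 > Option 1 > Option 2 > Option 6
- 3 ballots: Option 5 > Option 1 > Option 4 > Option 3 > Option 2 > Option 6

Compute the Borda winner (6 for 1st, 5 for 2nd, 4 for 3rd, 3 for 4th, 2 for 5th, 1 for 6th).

Option 1: 3×2 + 4×1 + 4×4 + 3×1 + 4×3 + 3×5 = 56
Option 2: 3×5 + 4×2 + 4×5 + 3×3 + 4×2 + 3×2 = 66
Option 3: 3×3 + 4×5 + 4×6 + 3×5 + 4×5 + 3×3 = 97
Option 4: 3×4 + 4×4 + 4×2 + 3×4 + 4×6 + 3×4 = 84
Option 5: 3×1 + 4×3 + 4×1 + 3×2 + 4×4 + 3×6 = 59
Option 6: 3×6 + 4×6 + 4×3 + 3×6 + 4×1 + 3×1 = 79

Option 3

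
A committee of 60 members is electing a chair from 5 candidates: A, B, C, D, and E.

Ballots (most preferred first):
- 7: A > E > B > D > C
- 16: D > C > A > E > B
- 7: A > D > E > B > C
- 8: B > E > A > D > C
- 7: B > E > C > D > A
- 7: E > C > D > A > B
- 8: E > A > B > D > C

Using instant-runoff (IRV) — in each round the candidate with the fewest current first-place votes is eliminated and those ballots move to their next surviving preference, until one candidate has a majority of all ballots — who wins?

E

Round 1: A 14, B 15, C 0, D 16, E 15. C eliminated.
Round 2: A 14, B 15, D 16, E 15. A eliminated.
Round 3: B 15, D 23, E 22. B eliminated.
Round 4: D 23, E 37. E has a majority (≥31).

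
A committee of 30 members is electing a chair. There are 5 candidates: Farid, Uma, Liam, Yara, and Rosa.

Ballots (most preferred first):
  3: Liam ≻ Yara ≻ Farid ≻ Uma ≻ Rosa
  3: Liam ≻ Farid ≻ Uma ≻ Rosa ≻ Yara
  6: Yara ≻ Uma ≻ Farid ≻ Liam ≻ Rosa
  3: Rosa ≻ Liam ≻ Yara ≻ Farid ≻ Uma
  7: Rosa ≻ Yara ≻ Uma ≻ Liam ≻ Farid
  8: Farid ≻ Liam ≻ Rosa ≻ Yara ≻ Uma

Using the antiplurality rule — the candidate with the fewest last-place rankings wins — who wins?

Liam

Last-place votes: Farid 7, Uma 11, Liam 0, Yara 3, Rosa 9.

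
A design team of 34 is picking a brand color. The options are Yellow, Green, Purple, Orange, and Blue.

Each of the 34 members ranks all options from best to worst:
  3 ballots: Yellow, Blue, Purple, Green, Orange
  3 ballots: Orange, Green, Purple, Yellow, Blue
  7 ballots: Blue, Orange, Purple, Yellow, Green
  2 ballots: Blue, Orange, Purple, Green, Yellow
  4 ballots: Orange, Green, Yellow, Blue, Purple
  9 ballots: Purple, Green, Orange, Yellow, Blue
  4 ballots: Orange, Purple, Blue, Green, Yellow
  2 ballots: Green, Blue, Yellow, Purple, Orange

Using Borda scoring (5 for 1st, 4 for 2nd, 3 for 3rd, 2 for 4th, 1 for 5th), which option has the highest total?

Yellow: 3×5 + 3×2 + 7×2 + 2×1 + 4×3 + 9×2 + 4×1 + 2×3 = 77
Green: 3×2 + 3×4 + 7×1 + 2×2 + 4×4 + 9×4 + 4×2 + 2×5 = 99
Purple: 3×3 + 3×3 + 7×3 + 2×3 + 4×1 + 9×5 + 4×4 + 2×2 = 114
Orange: 3×1 + 3×5 + 7×4 + 2×4 + 4×5 + 9×3 + 4×5 + 2×1 = 123
Blue: 3×4 + 3×1 + 7×5 + 2×5 + 4×2 + 9×1 + 4×3 + 2×4 = 97

Orange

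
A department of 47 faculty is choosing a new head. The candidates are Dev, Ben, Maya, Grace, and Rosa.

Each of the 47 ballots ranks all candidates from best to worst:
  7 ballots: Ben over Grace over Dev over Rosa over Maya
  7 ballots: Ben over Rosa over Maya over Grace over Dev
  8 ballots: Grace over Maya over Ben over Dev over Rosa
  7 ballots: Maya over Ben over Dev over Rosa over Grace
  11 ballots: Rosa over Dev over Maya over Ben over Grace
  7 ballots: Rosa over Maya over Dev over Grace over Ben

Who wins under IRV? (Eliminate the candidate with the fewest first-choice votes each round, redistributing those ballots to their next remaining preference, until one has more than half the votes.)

Round 1: Dev 0, Ben 14, Maya 7, Grace 8, Rosa 18. Dev eliminated.
Round 2: Ben 14, Maya 7, Grace 8, Rosa 18. Maya eliminated.
Round 3: Ben 21, Grace 8, Rosa 18. Grace eliminated.
Round 4: Ben 29, Rosa 18. Ben has a majority (≥24).

Ben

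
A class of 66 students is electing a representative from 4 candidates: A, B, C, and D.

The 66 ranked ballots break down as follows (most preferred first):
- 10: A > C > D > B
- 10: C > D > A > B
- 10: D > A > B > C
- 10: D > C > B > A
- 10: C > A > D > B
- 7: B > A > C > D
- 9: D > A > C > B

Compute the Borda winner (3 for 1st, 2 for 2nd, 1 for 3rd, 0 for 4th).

D

A: 10×3 + 10×1 + 10×2 + 10×0 + 10×2 + 7×2 + 9×2 = 112
B: 10×0 + 10×0 + 10×1 + 10×1 + 10×0 + 7×3 + 9×0 = 41
C: 10×2 + 10×3 + 10×0 + 10×2 + 10×3 + 7×1 + 9×1 = 116
D: 10×1 + 10×2 + 10×3 + 10×3 + 10×1 + 7×0 + 9×3 = 127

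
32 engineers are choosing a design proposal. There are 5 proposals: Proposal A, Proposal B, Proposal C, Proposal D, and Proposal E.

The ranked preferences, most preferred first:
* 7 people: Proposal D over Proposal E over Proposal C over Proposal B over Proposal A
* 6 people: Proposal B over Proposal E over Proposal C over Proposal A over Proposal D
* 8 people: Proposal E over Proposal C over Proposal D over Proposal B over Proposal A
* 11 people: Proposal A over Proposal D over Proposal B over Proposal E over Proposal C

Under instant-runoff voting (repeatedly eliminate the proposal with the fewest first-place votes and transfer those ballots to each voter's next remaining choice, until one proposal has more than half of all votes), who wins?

Round 1: Proposal A 11, Proposal B 6, Proposal C 0, Proposal D 7, Proposal E 8. Proposal C eliminated.
Round 2: Proposal A 11, Proposal B 6, Proposal D 7, Proposal E 8. Proposal B eliminated.
Round 3: Proposal A 11, Proposal D 7, Proposal E 14. Proposal D eliminated.
Round 4: Proposal A 11, Proposal E 21. Proposal E has a majority (≥17).

Proposal E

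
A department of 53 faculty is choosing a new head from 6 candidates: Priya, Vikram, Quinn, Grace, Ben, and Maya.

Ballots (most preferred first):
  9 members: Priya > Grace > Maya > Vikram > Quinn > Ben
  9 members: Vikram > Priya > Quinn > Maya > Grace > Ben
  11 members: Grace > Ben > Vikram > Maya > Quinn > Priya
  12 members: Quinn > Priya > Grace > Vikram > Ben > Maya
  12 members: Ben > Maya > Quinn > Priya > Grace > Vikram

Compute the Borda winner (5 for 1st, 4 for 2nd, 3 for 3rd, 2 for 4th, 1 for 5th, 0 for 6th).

Priya: 9×5 + 9×4 + 11×0 + 12×4 + 12×2 = 153
Vikram: 9×2 + 9×5 + 11×3 + 12×2 + 12×0 = 120
Quinn: 9×1 + 9×3 + 11×1 + 12×5 + 12×3 = 143
Grace: 9×4 + 9×1 + 11×5 + 12×3 + 12×1 = 148
Ben: 9×0 + 9×0 + 11×4 + 12×1 + 12×5 = 116
Maya: 9×3 + 9×2 + 11×2 + 12×0 + 12×4 = 115

Priya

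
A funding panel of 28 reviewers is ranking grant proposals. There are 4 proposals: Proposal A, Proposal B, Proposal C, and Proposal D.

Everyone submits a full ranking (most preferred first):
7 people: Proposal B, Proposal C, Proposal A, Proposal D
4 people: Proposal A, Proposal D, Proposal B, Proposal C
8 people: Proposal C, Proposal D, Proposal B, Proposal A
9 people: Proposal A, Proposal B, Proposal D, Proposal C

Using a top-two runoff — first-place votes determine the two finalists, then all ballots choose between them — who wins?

Proposal C

Round 1 first-place votes: Proposal A 13, Proposal B 7, Proposal C 8, Proposal D 0. Proposal A and Proposal C advance.
Runoff: Proposal A is ranked above Proposal C on 13 ballots, Proposal C above Proposal A on 15.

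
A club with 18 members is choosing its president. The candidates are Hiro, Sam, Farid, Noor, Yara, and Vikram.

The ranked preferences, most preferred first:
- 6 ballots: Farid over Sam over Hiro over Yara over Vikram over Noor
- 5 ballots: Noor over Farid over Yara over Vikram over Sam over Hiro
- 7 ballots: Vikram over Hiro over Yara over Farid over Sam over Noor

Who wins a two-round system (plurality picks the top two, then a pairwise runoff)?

Round 1 first-place votes: Hiro 0, Sam 0, Farid 6, Noor 5, Yara 0, Vikram 7. Vikram and Farid advance.
Runoff: Vikram is ranked above Farid on 7 ballots, Farid above Vikram on 11.

Farid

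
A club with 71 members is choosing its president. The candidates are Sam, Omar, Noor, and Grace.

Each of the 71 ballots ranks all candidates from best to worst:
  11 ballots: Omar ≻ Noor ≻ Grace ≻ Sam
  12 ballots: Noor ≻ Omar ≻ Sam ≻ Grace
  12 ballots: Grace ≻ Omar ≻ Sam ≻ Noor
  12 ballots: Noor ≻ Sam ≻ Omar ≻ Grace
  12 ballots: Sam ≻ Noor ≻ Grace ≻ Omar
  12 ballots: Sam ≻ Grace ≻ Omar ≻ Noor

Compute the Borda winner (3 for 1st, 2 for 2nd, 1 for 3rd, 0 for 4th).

Sam

Sam: 11×0 + 12×1 + 12×1 + 12×2 + 12×3 + 12×3 = 120
Omar: 11×3 + 12×2 + 12×2 + 12×1 + 12×0 + 12×1 = 105
Noor: 11×2 + 12×3 + 12×0 + 12×3 + 12×2 + 12×0 = 118
Grace: 11×1 + 12×0 + 12×3 + 12×0 + 12×1 + 12×2 = 83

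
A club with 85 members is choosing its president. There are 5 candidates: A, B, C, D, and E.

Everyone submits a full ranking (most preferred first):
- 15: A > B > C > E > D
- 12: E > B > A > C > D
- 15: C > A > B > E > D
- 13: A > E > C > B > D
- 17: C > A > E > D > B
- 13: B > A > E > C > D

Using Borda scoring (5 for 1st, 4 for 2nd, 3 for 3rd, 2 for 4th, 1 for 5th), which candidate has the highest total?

A: 15×5 + 12×3 + 15×4 + 13×5 + 17×4 + 13×4 = 356
B: 15×4 + 12×4 + 15×3 + 13×2 + 17×1 + 13×5 = 261
C: 15×3 + 12×2 + 15×5 + 13×3 + 17×5 + 13×2 = 294
D: 15×1 + 12×1 + 15×1 + 13×1 + 17×2 + 13×1 = 102
E: 15×2 + 12×5 + 15×2 + 13×4 + 17×3 + 13×3 = 262

A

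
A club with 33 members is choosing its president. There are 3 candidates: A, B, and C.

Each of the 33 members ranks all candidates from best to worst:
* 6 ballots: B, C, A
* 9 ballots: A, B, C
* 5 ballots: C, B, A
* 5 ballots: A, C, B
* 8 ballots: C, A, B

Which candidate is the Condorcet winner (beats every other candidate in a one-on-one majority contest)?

C vs A: 19–14
C vs B: 18–15
C beats every other candidate.

C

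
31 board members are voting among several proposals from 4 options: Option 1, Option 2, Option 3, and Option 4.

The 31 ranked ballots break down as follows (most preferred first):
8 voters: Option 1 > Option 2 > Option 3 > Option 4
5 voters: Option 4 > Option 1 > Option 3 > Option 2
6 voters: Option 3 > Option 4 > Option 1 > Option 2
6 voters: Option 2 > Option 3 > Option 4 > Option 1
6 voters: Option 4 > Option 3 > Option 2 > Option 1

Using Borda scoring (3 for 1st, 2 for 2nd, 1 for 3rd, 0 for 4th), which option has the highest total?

Option 1: 8×3 + 5×2 + 6×1 + 6×0 + 6×0 = 40
Option 2: 8×2 + 5×0 + 6×0 + 6×3 + 6×1 = 40
Option 3: 8×1 + 5×1 + 6×3 + 6×2 + 6×2 = 55
Option 4: 8×0 + 5×3 + 6×2 + 6×1 + 6×3 = 51

Option 3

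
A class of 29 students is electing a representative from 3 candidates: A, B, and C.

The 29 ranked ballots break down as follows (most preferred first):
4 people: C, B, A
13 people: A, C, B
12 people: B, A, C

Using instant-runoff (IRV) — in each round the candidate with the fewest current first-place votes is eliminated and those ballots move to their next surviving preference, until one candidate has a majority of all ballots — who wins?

B

Round 1: A 13, B 12, C 4. C eliminated.
Round 2: A 13, B 16. B has a majority (≥15).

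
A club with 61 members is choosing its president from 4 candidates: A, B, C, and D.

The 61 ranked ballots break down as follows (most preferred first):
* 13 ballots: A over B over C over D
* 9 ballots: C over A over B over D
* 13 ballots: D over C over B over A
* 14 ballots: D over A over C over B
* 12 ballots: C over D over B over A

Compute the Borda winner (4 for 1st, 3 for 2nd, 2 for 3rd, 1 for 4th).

A: 13×4 + 9×3 + 13×1 + 14×3 + 12×1 = 146
B: 13×3 + 9×2 + 13×2 + 14×1 + 12×2 = 121
C: 13×2 + 9×4 + 13×3 + 14×2 + 12×4 = 177
D: 13×1 + 9×1 + 13×4 + 14×4 + 12×3 = 166

C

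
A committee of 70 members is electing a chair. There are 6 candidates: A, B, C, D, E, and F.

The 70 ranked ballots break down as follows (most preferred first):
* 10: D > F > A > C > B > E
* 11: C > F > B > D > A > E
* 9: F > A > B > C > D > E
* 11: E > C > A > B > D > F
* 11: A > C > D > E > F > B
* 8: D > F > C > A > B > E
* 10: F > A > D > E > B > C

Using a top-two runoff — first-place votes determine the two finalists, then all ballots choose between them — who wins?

Round 1 first-place votes: A 11, B 0, C 11, D 18, E 11, F 19. F and D advance.
Runoff: F is ranked above D on 30 ballots, D above F on 40.

D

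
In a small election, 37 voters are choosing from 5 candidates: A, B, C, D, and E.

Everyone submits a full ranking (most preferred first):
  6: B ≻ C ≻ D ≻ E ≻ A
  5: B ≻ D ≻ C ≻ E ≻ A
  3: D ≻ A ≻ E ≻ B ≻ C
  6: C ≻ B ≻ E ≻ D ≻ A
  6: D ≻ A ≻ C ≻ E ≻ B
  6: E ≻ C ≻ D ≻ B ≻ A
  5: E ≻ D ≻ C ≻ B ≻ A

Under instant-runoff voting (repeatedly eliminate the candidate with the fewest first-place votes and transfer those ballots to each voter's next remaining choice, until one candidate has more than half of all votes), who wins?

Round 1: A 0, B 11, C 6, D 9, E 11. A eliminated.
Round 2: B 11, C 6, D 9, E 11. C eliminated.
Round 3: B 17, D 9, E 11. D eliminated.
Round 4: B 17, E 20. E has a majority (≥19).

E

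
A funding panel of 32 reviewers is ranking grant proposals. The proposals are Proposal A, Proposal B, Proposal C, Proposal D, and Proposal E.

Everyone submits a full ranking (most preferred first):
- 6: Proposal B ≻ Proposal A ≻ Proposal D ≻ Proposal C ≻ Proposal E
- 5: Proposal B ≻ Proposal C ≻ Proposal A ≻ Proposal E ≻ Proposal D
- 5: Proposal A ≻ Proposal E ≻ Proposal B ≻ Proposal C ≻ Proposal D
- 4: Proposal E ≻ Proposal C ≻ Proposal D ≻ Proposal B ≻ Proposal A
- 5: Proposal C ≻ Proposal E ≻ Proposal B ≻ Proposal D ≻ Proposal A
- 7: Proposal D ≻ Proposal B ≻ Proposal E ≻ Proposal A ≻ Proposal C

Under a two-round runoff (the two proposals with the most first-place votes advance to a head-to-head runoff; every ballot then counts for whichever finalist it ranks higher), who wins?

Round 1 first-place votes: Proposal A 5, Proposal B 11, Proposal C 5, Proposal D 7, Proposal E 4. Proposal B and Proposal D advance.
Runoff: Proposal B is ranked above Proposal D on 21 ballots, Proposal D above Proposal B on 11.

Proposal B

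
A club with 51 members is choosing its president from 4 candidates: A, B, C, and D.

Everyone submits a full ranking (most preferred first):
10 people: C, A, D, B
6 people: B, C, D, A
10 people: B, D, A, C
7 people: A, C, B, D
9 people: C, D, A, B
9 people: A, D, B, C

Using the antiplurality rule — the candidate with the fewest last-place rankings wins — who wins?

A

Last-place votes: A 6, B 19, C 19, D 7.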